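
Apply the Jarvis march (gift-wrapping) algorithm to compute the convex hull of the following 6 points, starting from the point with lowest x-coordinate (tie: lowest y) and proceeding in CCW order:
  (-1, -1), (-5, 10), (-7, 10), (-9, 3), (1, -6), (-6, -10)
Hull (CCW) = [(-9, 3), (-6, -10), (1, -6), (-5, 10), (-7, 10)]

Jarvis march: at each step, from the current hull vertex p, select the next vertex q as the point such that every other point lies strictly to the left of (or on) the directed line p → q. (Equivalently: for every other point r, the cross product (q − p) × (r − p) ≥ 0.)
Starting point (lowest x, tie lowest y): (-9, 3). Wrap until returning to start. Resulting hull: (-9, 3), (-6, -10), (1, -6), (-5, 10), (-7, 10).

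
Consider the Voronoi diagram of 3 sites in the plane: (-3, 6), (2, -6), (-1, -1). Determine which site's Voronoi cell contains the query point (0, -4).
Nearest site = (2, -6)

The Voronoi cell of site s contains exactly those query points closer to s than to any other site. Compute squared distances from q = (0, -4) to each site:
  (2 − 0)² + (-6 − -4)² = 8
  (-1 − 0)² + (-1 − -4)² = 10
  (-3 − 0)² + (6 − -4)² = 109
Minimum is attained by (2, -6), so q lies in its Voronoi cell.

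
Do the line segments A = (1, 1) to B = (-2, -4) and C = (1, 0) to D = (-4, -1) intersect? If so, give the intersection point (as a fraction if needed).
Yes; intersection at (7/22, -3/22) (t = 5/22 on AB, s = 3/22 on CD)

Parametrize AB as A + t(B − A) = (1 + -3 t, 1 + -5 t) and CD as C + s(D − C) = (1 + -5 s, 0 + -1 s). Solve the linear system for (t, s). Determinant = 22 ≠ 0, so a unique intersection of the containing lines exists. Solution: t = 5/22, s = 3/22 — both in [0, 1], so the segments cross. Intersection point: (7/22, -3/22).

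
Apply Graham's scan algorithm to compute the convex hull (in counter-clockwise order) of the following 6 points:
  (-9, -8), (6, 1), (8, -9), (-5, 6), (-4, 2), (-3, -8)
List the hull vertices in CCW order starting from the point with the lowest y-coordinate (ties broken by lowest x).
Hull (CCW) = [(8, -9), (6, 1), (-5, 6), (-9, -8)]

Graham scan procedure:
  1. Find the pivot p₀ = point with lowest y (tie → lowest x): (8, -9).
  2. Sort the remaining points by polar angle around p₀.
  3. Walk through sorted points, maintaining a stack; pop the top while the last three entries make a non-left turn (cross product ≤ 0).
  4. Final stack is the convex hull in CCW order: (8, -9), (6, 1), (-5, 6), (-9, -8).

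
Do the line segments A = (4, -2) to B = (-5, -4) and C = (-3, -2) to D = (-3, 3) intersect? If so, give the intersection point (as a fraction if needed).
No (intersection of containing lines falls outside at least one segment)

Parametrize and solve: t = 7/9, s = -14/45. At least one of these is outside [0, 1], so the segments do not intersect.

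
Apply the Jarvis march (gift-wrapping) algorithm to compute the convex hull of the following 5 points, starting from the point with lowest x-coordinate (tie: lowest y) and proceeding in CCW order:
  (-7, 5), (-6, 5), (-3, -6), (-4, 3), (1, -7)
Hull (CCW) = [(-7, 5), (-3, -6), (1, -7), (-4, 3), (-6, 5)]

Jarvis march: at each step, from the current hull vertex p, select the next vertex q as the point such that every other point lies strictly to the left of (or on) the directed line p → q. (Equivalently: for every other point r, the cross product (q − p) × (r − p) ≥ 0.)
Starting point (lowest x, tie lowest y): (-7, 5). Wrap until returning to start. Resulting hull: (-7, 5), (-3, -6), (1, -7), (-4, 3), (-6, 5).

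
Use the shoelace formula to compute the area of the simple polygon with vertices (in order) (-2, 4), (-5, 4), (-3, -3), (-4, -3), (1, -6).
Area = 55/2

Shoelace formula: Area = (1/2) |Σ_i (x_i · y_{i+1} − x_{i+1} · y_i)| (indices mod n). Compute each cross term:
  (-2)(4) − (-5)(4) = 12
  (-5)(-3) − (-3)(4) = 27
  (-3)(-3) − (-4)(-3) = -3
  (-4)(-6) − (1)(-3) = 27
  (1)(4) − (-2)(-6) = -8
Sum = 55, so (signed) Area = 55/2 = 55/2, |Area| = 55/2.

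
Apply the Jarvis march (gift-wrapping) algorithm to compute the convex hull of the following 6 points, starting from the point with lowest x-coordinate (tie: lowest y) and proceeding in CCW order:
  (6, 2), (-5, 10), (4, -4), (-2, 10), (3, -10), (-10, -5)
Hull (CCW) = [(-10, -5), (3, -10), (6, 2), (-2, 10), (-5, 10)]

Jarvis march: at each step, from the current hull vertex p, select the next vertex q as the point such that every other point lies strictly to the left of (or on) the directed line p → q. (Equivalently: for every other point r, the cross product (q − p) × (r − p) ≥ 0.)
Starting point (lowest x, tie lowest y): (-10, -5). Wrap until returning to start. Resulting hull: (-10, -5), (3, -10), (6, 2), (-2, 10), (-5, 10).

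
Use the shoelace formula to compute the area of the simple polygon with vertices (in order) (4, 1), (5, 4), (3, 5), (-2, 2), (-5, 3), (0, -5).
Area = 89/2

Shoelace formula: Area = (1/2) |Σ_i (x_i · y_{i+1} − x_{i+1} · y_i)| (indices mod n). Compute each cross term:
  (4)(4) − (5)(1) = 11
  (5)(5) − (3)(4) = 13
  (3)(2) − (-2)(5) = 16
  (-2)(3) − (-5)(2) = 4
  (-5)(-5) − (0)(3) = 25
  (0)(1) − (4)(-5) = 20
Sum = 89, so (signed) Area = 89/2 = 89/2, |Area| = 89/2.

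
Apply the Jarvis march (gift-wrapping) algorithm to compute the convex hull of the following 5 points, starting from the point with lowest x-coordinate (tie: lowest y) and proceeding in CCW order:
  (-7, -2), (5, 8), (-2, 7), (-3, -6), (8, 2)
Hull (CCW) = [(-7, -2), (-3, -6), (8, 2), (5, 8), (-2, 7)]

Jarvis march: at each step, from the current hull vertex p, select the next vertex q as the point such that every other point lies strictly to the left of (or on) the directed line p → q. (Equivalently: for every other point r, the cross product (q − p) × (r − p) ≥ 0.)
Starting point (lowest x, tie lowest y): (-7, -2). Wrap until returning to start. Resulting hull: (-7, -2), (-3, -6), (8, 2), (5, 8), (-2, 7).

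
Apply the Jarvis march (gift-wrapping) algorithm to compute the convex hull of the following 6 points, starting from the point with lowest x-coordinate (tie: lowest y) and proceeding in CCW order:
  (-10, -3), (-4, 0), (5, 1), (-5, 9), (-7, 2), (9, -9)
Hull (CCW) = [(-10, -3), (9, -9), (5, 1), (-5, 9)]

Jarvis march: at each step, from the current hull vertex p, select the next vertex q as the point such that every other point lies strictly to the left of (or on) the directed line p → q. (Equivalently: for every other point r, the cross product (q − p) × (r − p) ≥ 0.)
Starting point (lowest x, tie lowest y): (-10, -3). Wrap until returning to start. Resulting hull: (-10, -3), (9, -9), (5, 1), (-5, 9).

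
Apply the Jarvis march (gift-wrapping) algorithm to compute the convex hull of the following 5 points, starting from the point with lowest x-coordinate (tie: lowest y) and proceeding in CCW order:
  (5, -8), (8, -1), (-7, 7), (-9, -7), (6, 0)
Hull (CCW) = [(-9, -7), (5, -8), (8, -1), (-7, 7)]

Jarvis march: at each step, from the current hull vertex p, select the next vertex q as the point such that every other point lies strictly to the left of (or on) the directed line p → q. (Equivalently: for every other point r, the cross product (q − p) × (r − p) ≥ 0.)
Starting point (lowest x, tie lowest y): (-9, -7). Wrap until returning to start. Resulting hull: (-9, -7), (5, -8), (8, -1), (-7, 7).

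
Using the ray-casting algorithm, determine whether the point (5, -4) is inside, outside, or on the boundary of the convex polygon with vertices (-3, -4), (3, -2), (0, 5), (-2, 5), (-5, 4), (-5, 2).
The point (5, -4) lies strictly outside the polygon

Cast a horizontal ray to the right from the query point and count how many polygon edges it crosses (each edge strictly once or zero times, handled with the usual half-open convention). 
Parity of crossings → even ⇒ outside.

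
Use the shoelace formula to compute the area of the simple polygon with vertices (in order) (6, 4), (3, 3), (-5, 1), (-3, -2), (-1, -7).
Area = 47

Shoelace formula: Area = (1/2) |Σ_i (x_i · y_{i+1} − x_{i+1} · y_i)| (indices mod n). Compute each cross term:
  (6)(3) − (3)(4) = 6
  (3)(1) − (-5)(3) = 18
  (-5)(-2) − (-3)(1) = 13
  (-3)(-7) − (-1)(-2) = 19
  (-1)(4) − (6)(-7) = 38
Sum = 94, so (signed) Area = 94/2 = 47, |Area| = 47.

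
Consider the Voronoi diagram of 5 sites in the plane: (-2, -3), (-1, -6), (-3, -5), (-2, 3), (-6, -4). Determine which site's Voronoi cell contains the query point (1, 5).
Nearest site = (-2, 3)

The Voronoi cell of site s contains exactly those query points closer to s than to any other site. Compute squared distances from q = (1, 5) to each site:
  (-2 − 1)² + (3 − 5)² = 13
  (-2 − 1)² + (-3 − 5)² = 73
  (-3 − 1)² + (-5 − 5)² = 116
  (-1 − 1)² + (-6 − 5)² = 125
  (-6 − 1)² + (-4 − 5)² = 130
Minimum is attained by (-2, 3), so q lies in its Voronoi cell.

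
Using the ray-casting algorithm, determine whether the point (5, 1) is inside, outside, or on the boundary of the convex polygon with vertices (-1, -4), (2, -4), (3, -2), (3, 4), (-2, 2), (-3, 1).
The point (5, 1) lies strictly outside the polygon

Cast a horizontal ray to the right from the query point and count how many polygon edges it crosses (each edge strictly once or zero times, handled with the usual half-open convention). 
Parity of crossings → even ⇒ outside.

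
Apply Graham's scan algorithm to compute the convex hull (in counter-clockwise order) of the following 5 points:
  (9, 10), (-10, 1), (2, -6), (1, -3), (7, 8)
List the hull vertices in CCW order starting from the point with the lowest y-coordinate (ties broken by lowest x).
Hull (CCW) = [(2, -6), (9, 10), (-10, 1)]

Graham scan procedure:
  1. Find the pivot p₀ = point with lowest y (tie → lowest x): (2, -6).
  2. Sort the remaining points by polar angle around p₀.
  3. Walk through sorted points, maintaining a stack; pop the top while the last three entries make a non-left turn (cross product ≤ 0).
  4. Final stack is the convex hull in CCW order: (2, -6), (9, 10), (-10, 1).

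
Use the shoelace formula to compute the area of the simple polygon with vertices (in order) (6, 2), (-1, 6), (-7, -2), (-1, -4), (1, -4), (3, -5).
Area = 159/2

Shoelace formula: Area = (1/2) |Σ_i (x_i · y_{i+1} − x_{i+1} · y_i)| (indices mod n). Compute each cross term:
  (6)(6) − (-1)(2) = 38
  (-1)(-2) − (-7)(6) = 44
  (-7)(-4) − (-1)(-2) = 26
  (-1)(-4) − (1)(-4) = 8
  (1)(-5) − (3)(-4) = 7
  (3)(2) − (6)(-5) = 36
Sum = 159, so (signed) Area = 159/2 = 159/2, |Area| = 159/2.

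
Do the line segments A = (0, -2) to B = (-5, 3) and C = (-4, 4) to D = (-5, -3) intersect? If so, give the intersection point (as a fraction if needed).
Yes; intersection at (-17/4, 9/4) (t = 17/20 on AB, s = 1/4 on CD)

Parametrize AB as A + t(B − A) = (0 + -5 t, -2 + 5 t) and CD as C + s(D − C) = (-4 + -1 s, 4 + -7 s). Solve the linear system for (t, s). Determinant = -40 ≠ 0, so a unique intersection of the containing lines exists. Solution: t = 17/20, s = 1/4 — both in [0, 1], so the segments cross. Intersection point: (-17/4, 9/4).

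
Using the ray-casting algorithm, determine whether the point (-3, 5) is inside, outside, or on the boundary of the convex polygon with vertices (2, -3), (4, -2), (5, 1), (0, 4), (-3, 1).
The point (-3, 5) lies strictly outside the polygon

Cast a horizontal ray to the right from the query point and count how many polygon edges it crosses (each edge strictly once or zero times, handled with the usual half-open convention). 
Parity of crossings → even ⇒ outside.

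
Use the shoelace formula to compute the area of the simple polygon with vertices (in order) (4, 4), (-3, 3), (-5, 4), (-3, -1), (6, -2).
Area = 44

Shoelace formula: Area = (1/2) |Σ_i (x_i · y_{i+1} − x_{i+1} · y_i)| (indices mod n). Compute each cross term:
  (4)(3) − (-3)(4) = 24
  (-3)(4) − (-5)(3) = 3
  (-5)(-1) − (-3)(4) = 17
  (-3)(-2) − (6)(-1) = 12
  (6)(4) − (4)(-2) = 32
Sum = 88, so (signed) Area = 88/2 = 44, |Area| = 44.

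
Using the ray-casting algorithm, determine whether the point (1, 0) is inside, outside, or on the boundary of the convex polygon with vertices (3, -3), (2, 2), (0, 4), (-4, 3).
The point (1, 0) lies strictly inside the polygon

Cast a horizontal ray to the right from the query point and count how many polygon edges it crosses (each edge strictly once or zero times, handled with the usual half-open convention). 
Parity of crossings → odd ⇒ inside.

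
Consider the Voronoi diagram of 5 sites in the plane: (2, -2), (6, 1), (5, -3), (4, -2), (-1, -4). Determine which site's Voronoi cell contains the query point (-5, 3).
Nearest site = (-1, -4)

The Voronoi cell of site s contains exactly those query points closer to s than to any other site. Compute squared distances from q = (-5, 3) to each site:
  (-1 − -5)² + (-4 − 3)² = 65
  (2 − -5)² + (-2 − 3)² = 74
  (4 − -5)² + (-2 − 3)² = 106
  (6 − -5)² + (1 − 3)² = 125
  (5 − -5)² + (-3 − 3)² = 136
Minimum is attained by (-1, -4), so q lies in its Voronoi cell.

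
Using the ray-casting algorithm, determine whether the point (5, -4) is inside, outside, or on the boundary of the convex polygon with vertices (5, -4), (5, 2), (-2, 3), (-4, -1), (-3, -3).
The point (5, -4) lies on the polygon boundary

Boundary check: the query satisfies the collinearity and bounding-box conditions for some polygon edge, so it lies exactly on the boundary.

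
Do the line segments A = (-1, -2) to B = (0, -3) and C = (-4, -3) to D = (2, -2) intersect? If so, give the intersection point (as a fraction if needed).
Yes; intersection at (-4/7, -17/7) (t = 3/7 on AB, s = 4/7 on CD)

Parametrize AB as A + t(B − A) = (-1 + 1 t, -2 + -1 t) and CD as C + s(D − C) = (-4 + 6 s, -3 + 1 s). Solve the linear system for (t, s). Determinant = -7 ≠ 0, so a unique intersection of the containing lines exists. Solution: t = 3/7, s = 4/7 — both in [0, 1], so the segments cross. Intersection point: (-4/7, -17/7).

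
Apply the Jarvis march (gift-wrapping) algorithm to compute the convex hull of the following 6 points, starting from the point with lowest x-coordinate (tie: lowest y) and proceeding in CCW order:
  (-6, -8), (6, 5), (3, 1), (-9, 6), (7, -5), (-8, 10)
Hull (CCW) = [(-9, 6), (-6, -8), (7, -5), (6, 5), (-8, 10)]

Jarvis march: at each step, from the current hull vertex p, select the next vertex q as the point such that every other point lies strictly to the left of (or on) the directed line p → q. (Equivalently: for every other point r, the cross product (q − p) × (r − p) ≥ 0.)
Starting point (lowest x, tie lowest y): (-9, 6). Wrap until returning to start. Resulting hull: (-9, 6), (-6, -8), (7, -5), (6, 5), (-8, 10).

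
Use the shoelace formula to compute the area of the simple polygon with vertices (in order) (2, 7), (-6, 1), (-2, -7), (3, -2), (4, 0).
Area = 149/2

Shoelace formula: Area = (1/2) |Σ_i (x_i · y_{i+1} − x_{i+1} · y_i)| (indices mod n). Compute each cross term:
  (2)(1) − (-6)(7) = 44
  (-6)(-7) − (-2)(1) = 44
  (-2)(-2) − (3)(-7) = 25
  (3)(0) − (4)(-2) = 8
  (4)(7) − (2)(0) = 28
Sum = 149, so (signed) Area = 149/2 = 149/2, |Area| = 149/2.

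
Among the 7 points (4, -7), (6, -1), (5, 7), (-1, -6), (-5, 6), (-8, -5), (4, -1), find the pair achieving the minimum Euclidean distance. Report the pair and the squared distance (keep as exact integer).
Pair = ((6, -1), (4, -1)); squared distance = 4

Compute all C(7, 2) = 21 pairwise squared distances (x_i − x_j)² + (y_i − y_j)². The minimum is 4, attained by the pair ((6, -1), (4, -1)).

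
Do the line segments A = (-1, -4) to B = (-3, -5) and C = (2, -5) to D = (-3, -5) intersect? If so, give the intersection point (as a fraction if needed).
Yes; intersection at (-3, -5) (t = 1 on AB, s = 1 on CD)

Parametrize AB as A + t(B − A) = (-1 + -2 t, -4 + -1 t) and CD as C + s(D − C) = (2 + -5 s, -5 + 0 s). Solve the linear system for (t, s). Determinant = 5 ≠ 0, so a unique intersection of the containing lines exists. Solution: t = 1, s = 1 — both in [0, 1], so the segments cross. Intersection point: (-3, -5).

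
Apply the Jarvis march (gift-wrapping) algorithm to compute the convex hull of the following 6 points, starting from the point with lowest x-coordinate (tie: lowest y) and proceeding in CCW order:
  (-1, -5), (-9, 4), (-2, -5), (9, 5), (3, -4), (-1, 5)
Hull (CCW) = [(-9, 4), (-2, -5), (-1, -5), (3, -4), (9, 5), (-1, 5)]

Jarvis march: at each step, from the current hull vertex p, select the next vertex q as the point such that every other point lies strictly to the left of (or on) the directed line p → q. (Equivalently: for every other point r, the cross product (q − p) × (r − p) ≥ 0.)
Starting point (lowest x, tie lowest y): (-9, 4). Wrap until returning to start. Resulting hull: (-9, 4), (-2, -5), (-1, -5), (3, -4), (9, 5), (-1, 5).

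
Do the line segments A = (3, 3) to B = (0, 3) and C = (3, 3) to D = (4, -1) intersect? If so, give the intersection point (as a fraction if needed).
Yes; intersection at (3, 3) (t = 0 on AB, s = 0 on CD)

Parametrize AB as A + t(B − A) = (3 + -3 t, 3 + 0 t) and CD as C + s(D − C) = (3 + 1 s, 3 + -4 s). Solve the linear system for (t, s). Determinant = -12 ≠ 0, so a unique intersection of the containing lines exists. Solution: t = 0, s = 0 — both in [0, 1], so the segments cross. Intersection point: (3, 3).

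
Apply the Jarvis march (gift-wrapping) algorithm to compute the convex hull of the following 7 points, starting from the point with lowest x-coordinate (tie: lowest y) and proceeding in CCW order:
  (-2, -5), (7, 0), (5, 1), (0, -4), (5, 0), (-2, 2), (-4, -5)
Hull (CCW) = [(-4, -5), (-2, -5), (0, -4), (7, 0), (5, 1), (-2, 2)]

Jarvis march: at each step, from the current hull vertex p, select the next vertex q as the point such that every other point lies strictly to the left of (or on) the directed line p → q. (Equivalently: for every other point r, the cross product (q − p) × (r − p) ≥ 0.)
Starting point (lowest x, tie lowest y): (-4, -5). Wrap until returning to start. Resulting hull: (-4, -5), (-2, -5), (0, -4), (7, 0), (5, 1), (-2, 2).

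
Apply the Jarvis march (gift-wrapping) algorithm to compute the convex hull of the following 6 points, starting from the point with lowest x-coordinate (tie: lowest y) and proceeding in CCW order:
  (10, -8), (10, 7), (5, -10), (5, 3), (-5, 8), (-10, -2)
Hull (CCW) = [(-10, -2), (5, -10), (10, -8), (10, 7), (-5, 8)]

Jarvis march: at each step, from the current hull vertex p, select the next vertex q as the point such that every other point lies strictly to the left of (or on) the directed line p → q. (Equivalently: for every other point r, the cross product (q − p) × (r − p) ≥ 0.)
Starting point (lowest x, tie lowest y): (-10, -2). Wrap until returning to start. Resulting hull: (-10, -2), (5, -10), (10, -8), (10, 7), (-5, 8).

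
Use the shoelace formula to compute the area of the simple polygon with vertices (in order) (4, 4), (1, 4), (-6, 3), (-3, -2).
Area = 28

Shoelace formula: Area = (1/2) |Σ_i (x_i · y_{i+1} − x_{i+1} · y_i)| (indices mod n). Compute each cross term:
  (4)(4) − (1)(4) = 12
  (1)(3) − (-6)(4) = 27
  (-6)(-2) − (-3)(3) = 21
  (-3)(4) − (4)(-2) = -4
Sum = 56, so (signed) Area = 56/2 = 28, |Area| = 28.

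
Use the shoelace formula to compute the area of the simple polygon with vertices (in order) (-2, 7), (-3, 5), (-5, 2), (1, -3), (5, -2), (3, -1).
Area = 38

Shoelace formula: Area = (1/2) |Σ_i (x_i · y_{i+1} − x_{i+1} · y_i)| (indices mod n). Compute each cross term:
  (-2)(5) − (-3)(7) = 11
  (-3)(2) − (-5)(5) = 19
  (-5)(-3) − (1)(2) = 13
  (1)(-2) − (5)(-3) = 13
  (5)(-1) − (3)(-2) = 1
  (3)(7) − (-2)(-1) = 19
Sum = 76, so (signed) Area = 76/2 = 38, |Area| = 38.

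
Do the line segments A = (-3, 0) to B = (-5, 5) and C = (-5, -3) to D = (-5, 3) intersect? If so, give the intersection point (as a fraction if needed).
No (intersection of containing lines falls outside at least one segment)

Parametrize and solve: t = 1, s = 4/3. At least one of these is outside [0, 1], so the segments do not intersect.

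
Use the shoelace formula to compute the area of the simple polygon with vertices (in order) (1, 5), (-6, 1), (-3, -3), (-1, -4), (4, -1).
Area = 99/2

Shoelace formula: Area = (1/2) |Σ_i (x_i · y_{i+1} − x_{i+1} · y_i)| (indices mod n). Compute each cross term:
  (1)(1) − (-6)(5) = 31
  (-6)(-3) − (-3)(1) = 21
  (-3)(-4) − (-1)(-3) = 9
  (-1)(-1) − (4)(-4) = 17
  (4)(5) − (1)(-1) = 21
Sum = 99, so (signed) Area = 99/2 = 99/2, |Area| = 99/2.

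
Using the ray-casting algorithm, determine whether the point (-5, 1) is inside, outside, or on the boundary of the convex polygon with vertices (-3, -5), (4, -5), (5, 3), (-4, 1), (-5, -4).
The point (-5, 1) lies strictly outside the polygon

Cast a horizontal ray to the right from the query point and count how many polygon edges it crosses (each edge strictly once or zero times, handled with the usual half-open convention). 
Parity of crossings → even ⇒ outside.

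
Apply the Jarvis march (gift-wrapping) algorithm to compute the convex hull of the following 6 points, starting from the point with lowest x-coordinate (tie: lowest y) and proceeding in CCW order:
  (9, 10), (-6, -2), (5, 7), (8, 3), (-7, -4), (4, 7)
Hull (CCW) = [(-7, -4), (8, 3), (9, 10), (4, 7), (-6, -2)]

Jarvis march: at each step, from the current hull vertex p, select the next vertex q as the point such that every other point lies strictly to the left of (or on) the directed line p → q. (Equivalently: for every other point r, the cross product (q − p) × (r − p) ≥ 0.)
Starting point (lowest x, tie lowest y): (-7, -4). Wrap until returning to start. Resulting hull: (-7, -4), (8, 3), (9, 10), (4, 7), (-6, -2).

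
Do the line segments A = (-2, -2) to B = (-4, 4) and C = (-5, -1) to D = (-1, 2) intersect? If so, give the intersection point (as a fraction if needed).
Yes; intersection at (-43/15, 3/5) (t = 13/30 on AB, s = 8/15 on CD)

Parametrize AB as A + t(B − A) = (-2 + -2 t, -2 + 6 t) and CD as C + s(D − C) = (-5 + 4 s, -1 + 3 s). Solve the linear system for (t, s). Determinant = 30 ≠ 0, so a unique intersection of the containing lines exists. Solution: t = 13/30, s = 8/15 — both in [0, 1], so the segments cross. Intersection point: (-43/15, 3/5).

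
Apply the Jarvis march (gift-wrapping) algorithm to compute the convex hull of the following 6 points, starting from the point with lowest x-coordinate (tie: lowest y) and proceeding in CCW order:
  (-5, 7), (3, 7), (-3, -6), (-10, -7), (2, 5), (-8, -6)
Hull (CCW) = [(-10, -7), (-3, -6), (3, 7), (-5, 7)]

Jarvis march: at each step, from the current hull vertex p, select the next vertex q as the point such that every other point lies strictly to the left of (or on) the directed line p → q. (Equivalently: for every other point r, the cross product (q − p) × (r − p) ≥ 0.)
Starting point (lowest x, tie lowest y): (-10, -7). Wrap until returning to start. Resulting hull: (-10, -7), (-3, -6), (3, 7), (-5, 7).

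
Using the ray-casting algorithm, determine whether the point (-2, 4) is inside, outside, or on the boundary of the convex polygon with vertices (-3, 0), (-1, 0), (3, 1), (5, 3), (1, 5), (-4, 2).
The point (-2, 4) lies strictly outside the polygon

Cast a horizontal ray to the right from the query point and count how many polygon edges it crosses (each edge strictly once or zero times, handled with the usual half-open convention). 
Parity of crossings → even ⇒ outside.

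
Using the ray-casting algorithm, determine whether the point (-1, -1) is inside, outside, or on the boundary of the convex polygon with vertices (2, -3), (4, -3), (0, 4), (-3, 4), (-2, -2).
The point (-1, -1) lies strictly inside the polygon

Cast a horizontal ray to the right from the query point and count how many polygon edges it crosses (each edge strictly once or zero times, handled with the usual half-open convention). 
Parity of crossings → odd ⇒ inside.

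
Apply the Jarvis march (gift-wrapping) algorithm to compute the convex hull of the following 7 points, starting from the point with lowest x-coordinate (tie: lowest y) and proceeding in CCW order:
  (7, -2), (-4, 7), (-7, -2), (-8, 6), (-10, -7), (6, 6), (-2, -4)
Hull (CCW) = [(-10, -7), (7, -2), (6, 6), (-4, 7), (-8, 6)]

Jarvis march: at each step, from the current hull vertex p, select the next vertex q as the point such that every other point lies strictly to the left of (or on) the directed line p → q. (Equivalently: for every other point r, the cross product (q − p) × (r − p) ≥ 0.)
Starting point (lowest x, tie lowest y): (-10, -7). Wrap until returning to start. Resulting hull: (-10, -7), (7, -2), (6, 6), (-4, 7), (-8, 6).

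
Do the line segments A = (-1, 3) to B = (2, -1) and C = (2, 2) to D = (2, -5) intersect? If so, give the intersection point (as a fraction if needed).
Yes; intersection at (2, -1) (t = 1 on AB, s = 3/7 on CD)

Parametrize AB as A + t(B − A) = (-1 + 3 t, 3 + -4 t) and CD as C + s(D − C) = (2 + 0 s, 2 + -7 s). Solve the linear system for (t, s). Determinant = 21 ≠ 0, so a unique intersection of the containing lines exists. Solution: t = 1, s = 3/7 — both in [0, 1], so the segments cross. Intersection point: (2, -1).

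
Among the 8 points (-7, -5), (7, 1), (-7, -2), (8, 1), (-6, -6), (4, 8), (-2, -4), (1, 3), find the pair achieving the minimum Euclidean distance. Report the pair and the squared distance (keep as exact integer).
Pair = ((7, 1), (8, 1)); squared distance = 1

Compute all C(8, 2) = 28 pairwise squared distances (x_i − x_j)² + (y_i − y_j)². The minimum is 1, attained by the pair ((7, 1), (8, 1)).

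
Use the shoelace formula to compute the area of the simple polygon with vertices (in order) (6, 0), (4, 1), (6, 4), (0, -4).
Area = 8

Shoelace formula: Area = (1/2) |Σ_i (x_i · y_{i+1} − x_{i+1} · y_i)| (indices mod n). Compute each cross term:
  (6)(1) − (4)(0) = 6
  (4)(4) − (6)(1) = 10
  (6)(-4) − (0)(4) = -24
  (0)(0) − (6)(-4) = 24
Sum = 16, so (signed) Area = 16/2 = 8, |Area| = 8.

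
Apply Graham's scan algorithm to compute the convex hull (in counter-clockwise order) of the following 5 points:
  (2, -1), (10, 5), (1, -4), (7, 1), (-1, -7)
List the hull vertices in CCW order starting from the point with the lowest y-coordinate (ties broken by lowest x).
Hull (CCW) = [(-1, -7), (7, 1), (10, 5), (2, -1)]

Graham scan procedure:
  1. Find the pivot p₀ = point with lowest y (tie → lowest x): (-1, -7).
  2. Sort the remaining points by polar angle around p₀.
  3. Walk through sorted points, maintaining a stack; pop the top while the last three entries make a non-left turn (cross product ≤ 0).
  4. Final stack is the convex hull in CCW order: (-1, -7), (7, 1), (10, 5), (2, -1).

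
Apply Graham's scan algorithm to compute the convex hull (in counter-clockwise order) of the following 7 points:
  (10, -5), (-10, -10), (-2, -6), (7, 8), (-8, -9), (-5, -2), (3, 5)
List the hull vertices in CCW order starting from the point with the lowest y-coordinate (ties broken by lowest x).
Hull (CCW) = [(-10, -10), (10, -5), (7, 8), (3, 5), (-5, -2)]

Graham scan procedure:
  1. Find the pivot p₀ = point with lowest y (tie → lowest x): (-10, -10).
  2. Sort the remaining points by polar angle around p₀.
  3. Walk through sorted points, maintaining a stack; pop the top while the last three entries make a non-left turn (cross product ≤ 0).
  4. Final stack is the convex hull in CCW order: (-10, -10), (10, -5), (7, 8), (3, 5), (-5, -2).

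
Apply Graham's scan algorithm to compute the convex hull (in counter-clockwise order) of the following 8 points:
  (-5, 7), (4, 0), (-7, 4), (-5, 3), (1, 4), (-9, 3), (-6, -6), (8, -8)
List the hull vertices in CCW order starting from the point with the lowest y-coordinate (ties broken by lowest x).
Hull (CCW) = [(8, -8), (4, 0), (1, 4), (-5, 7), (-9, 3), (-6, -6)]

Graham scan procedure:
  1. Find the pivot p₀ = point with lowest y (tie → lowest x): (8, -8).
  2. Sort the remaining points by polar angle around p₀.
  3. Walk through sorted points, maintaining a stack; pop the top while the last three entries make a non-left turn (cross product ≤ 0).
  4. Final stack is the convex hull in CCW order: (8, -8), (4, 0), (1, 4), (-5, 7), (-9, 3), (-6, -6).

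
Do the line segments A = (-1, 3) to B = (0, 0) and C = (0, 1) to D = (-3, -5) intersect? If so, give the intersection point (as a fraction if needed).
Yes; intersection at (-1/5, 3/5) (t = 4/5 on AB, s = 1/15 on CD)

Parametrize AB as A + t(B − A) = (-1 + 1 t, 3 + -3 t) and CD as C + s(D − C) = (0 + -3 s, 1 + -6 s). Solve the linear system for (t, s). Determinant = 15 ≠ 0, so a unique intersection of the containing lines exists. Solution: t = 4/5, s = 1/15 — both in [0, 1], so the segments cross. Intersection point: (-1/5, 3/5).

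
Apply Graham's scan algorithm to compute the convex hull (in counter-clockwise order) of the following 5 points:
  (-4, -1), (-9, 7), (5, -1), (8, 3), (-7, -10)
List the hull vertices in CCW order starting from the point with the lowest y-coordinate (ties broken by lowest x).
Hull (CCW) = [(-7, -10), (5, -1), (8, 3), (-9, 7)]

Graham scan procedure:
  1. Find the pivot p₀ = point with lowest y (tie → lowest x): (-7, -10).
  2. Sort the remaining points by polar angle around p₀.
  3. Walk through sorted points, maintaining a stack; pop the top while the last three entries make a non-left turn (cross product ≤ 0).
  4. Final stack is the convex hull in CCW order: (-7, -10), (5, -1), (8, 3), (-9, 7).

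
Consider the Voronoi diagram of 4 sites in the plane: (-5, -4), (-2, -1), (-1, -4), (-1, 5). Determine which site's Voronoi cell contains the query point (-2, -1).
Nearest site = (-2, -1)

The Voronoi cell of site s contains exactly those query points closer to s than to any other site. Compute squared distances from q = (-2, -1) to each site:
  (-2 − -2)² + (-1 − -1)² = 0
  (-1 − -2)² + (-4 − -1)² = 10
  (-5 − -2)² + (-4 − -1)² = 18
  (-1 − -2)² + (5 − -1)² = 37
Minimum is attained by (-2, -1), so q lies in its Voronoi cell.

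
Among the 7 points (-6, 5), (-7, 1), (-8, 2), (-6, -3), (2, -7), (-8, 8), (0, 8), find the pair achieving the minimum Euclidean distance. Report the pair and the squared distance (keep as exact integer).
Pair = ((-7, 1), (-8, 2)); squared distance = 2

Compute all C(7, 2) = 21 pairwise squared distances (x_i − x_j)² + (y_i − y_j)². The minimum is 2, attained by the pair ((-7, 1), (-8, 2)).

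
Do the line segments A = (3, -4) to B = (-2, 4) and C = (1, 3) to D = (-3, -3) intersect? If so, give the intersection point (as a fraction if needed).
Yes; intersection at (-7/31, 36/31) (t = 20/31 on AB, s = 19/62 on CD)

Parametrize AB as A + t(B − A) = (3 + -5 t, -4 + 8 t) and CD as C + s(D − C) = (1 + -4 s, 3 + -6 s). Solve the linear system for (t, s). Determinant = -62 ≠ 0, so a unique intersection of the containing lines exists. Solution: t = 20/31, s = 19/62 — both in [0, 1], so the segments cross. Intersection point: (-7/31, 36/31).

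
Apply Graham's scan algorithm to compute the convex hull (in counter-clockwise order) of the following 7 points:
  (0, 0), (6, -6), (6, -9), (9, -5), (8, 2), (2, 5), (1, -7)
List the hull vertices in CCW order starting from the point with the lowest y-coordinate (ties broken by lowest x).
Hull (CCW) = [(6, -9), (9, -5), (8, 2), (2, 5), (0, 0), (1, -7)]

Graham scan procedure:
  1. Find the pivot p₀ = point with lowest y (tie → lowest x): (6, -9).
  2. Sort the remaining points by polar angle around p₀.
  3. Walk through sorted points, maintaining a stack; pop the top while the last three entries make a non-left turn (cross product ≤ 0).
  4. Final stack is the convex hull in CCW order: (6, -9), (9, -5), (8, 2), (2, 5), (0, 0), (1, -7).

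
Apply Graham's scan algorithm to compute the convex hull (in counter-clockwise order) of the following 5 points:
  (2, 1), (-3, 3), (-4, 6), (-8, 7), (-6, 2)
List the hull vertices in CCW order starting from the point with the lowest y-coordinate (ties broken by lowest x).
Hull (CCW) = [(2, 1), (-4, 6), (-8, 7), (-6, 2)]

Graham scan procedure:
  1. Find the pivot p₀ = point with lowest y (tie → lowest x): (2, 1).
  2. Sort the remaining points by polar angle around p₀.
  3. Walk through sorted points, maintaining a stack; pop the top while the last three entries make a non-left turn (cross product ≤ 0).
  4. Final stack is the convex hull in CCW order: (2, 1), (-4, 6), (-8, 7), (-6, 2).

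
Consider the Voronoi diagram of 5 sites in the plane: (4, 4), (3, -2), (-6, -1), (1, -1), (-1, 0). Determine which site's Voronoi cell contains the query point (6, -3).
Nearest site = (3, -2)

The Voronoi cell of site s contains exactly those query points closer to s than to any other site. Compute squared distances from q = (6, -3) to each site:
  (3 − 6)² + (-2 − -3)² = 10
  (1 − 6)² + (-1 − -3)² = 29
  (4 − 6)² + (4 − -3)² = 53
  (-1 − 6)² + (0 − -3)² = 58
  (-6 − 6)² + (-1 − -3)² = 148
Minimum is attained by (3, -2), so q lies in its Voronoi cell.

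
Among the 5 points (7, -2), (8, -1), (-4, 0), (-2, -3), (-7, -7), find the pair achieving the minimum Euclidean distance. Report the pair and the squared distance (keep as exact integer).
Pair = ((7, -2), (8, -1)); squared distance = 2

Compute all C(5, 2) = 10 pairwise squared distances (x_i − x_j)² + (y_i − y_j)². The minimum is 2, attained by the pair ((7, -2), (8, -1)).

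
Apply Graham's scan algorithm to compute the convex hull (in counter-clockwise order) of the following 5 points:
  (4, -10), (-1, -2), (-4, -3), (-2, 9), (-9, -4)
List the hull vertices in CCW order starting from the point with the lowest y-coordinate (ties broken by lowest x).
Hull (CCW) = [(4, -10), (-2, 9), (-9, -4)]

Graham scan procedure:
  1. Find the pivot p₀ = point with lowest y (tie → lowest x): (4, -10).
  2. Sort the remaining points by polar angle around p₀.
  3. Walk through sorted points, maintaining a stack; pop the top while the last three entries make a non-left turn (cross product ≤ 0).
  4. Final stack is the convex hull in CCW order: (4, -10), (-2, 9), (-9, -4).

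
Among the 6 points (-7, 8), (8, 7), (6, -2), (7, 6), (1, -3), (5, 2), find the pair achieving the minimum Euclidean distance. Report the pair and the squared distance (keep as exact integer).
Pair = ((8, 7), (7, 6)); squared distance = 2

Compute all C(6, 2) = 15 pairwise squared distances (x_i − x_j)² + (y_i − y_j)². The minimum is 2, attained by the pair ((8, 7), (7, 6)).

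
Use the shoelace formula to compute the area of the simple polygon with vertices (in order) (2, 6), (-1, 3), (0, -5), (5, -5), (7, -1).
Area = 58

Shoelace formula: Area = (1/2) |Σ_i (x_i · y_{i+1} − x_{i+1} · y_i)| (indices mod n). Compute each cross term:
  (2)(3) − (-1)(6) = 12
  (-1)(-5) − (0)(3) = 5
  (0)(-5) − (5)(-5) = 25
  (5)(-1) − (7)(-5) = 30
  (7)(6) − (2)(-1) = 44
Sum = 116, so (signed) Area = 116/2 = 58, |Area| = 58.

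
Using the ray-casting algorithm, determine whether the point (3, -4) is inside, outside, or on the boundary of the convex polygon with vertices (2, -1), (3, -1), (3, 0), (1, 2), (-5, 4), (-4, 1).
The point (3, -4) lies strictly outside the polygon

Cast a horizontal ray to the right from the query point and count how many polygon edges it crosses (each edge strictly once or zero times, handled with the usual half-open convention). 
Parity of crossings → even ⇒ outside.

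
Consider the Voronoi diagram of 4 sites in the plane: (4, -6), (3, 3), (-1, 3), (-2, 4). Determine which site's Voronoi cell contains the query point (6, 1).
Nearest site = (3, 3)

The Voronoi cell of site s contains exactly those query points closer to s than to any other site. Compute squared distances from q = (6, 1) to each site:
  (3 − 6)² + (3 − 1)² = 13
  (-1 − 6)² + (3 − 1)² = 53
  (4 − 6)² + (-6 − 1)² = 53
  (-2 − 6)² + (4 − 1)² = 73
Minimum is attained by (3, 3), so q lies in its Voronoi cell.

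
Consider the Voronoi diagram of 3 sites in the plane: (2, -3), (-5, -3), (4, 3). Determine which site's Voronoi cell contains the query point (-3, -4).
Nearest site = (-5, -3)

The Voronoi cell of site s contains exactly those query points closer to s than to any other site. Compute squared distances from q = (-3, -4) to each site:
  (-5 − -3)² + (-3 − -4)² = 5
  (2 − -3)² + (-3 − -4)² = 26
  (4 − -3)² + (3 − -4)² = 98
Minimum is attained by (-5, -3), so q lies in its Voronoi cell.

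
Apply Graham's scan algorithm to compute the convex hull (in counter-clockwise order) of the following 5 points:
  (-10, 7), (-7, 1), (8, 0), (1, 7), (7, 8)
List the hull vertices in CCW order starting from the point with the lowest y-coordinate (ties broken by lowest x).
Hull (CCW) = [(8, 0), (7, 8), (-10, 7), (-7, 1)]

Graham scan procedure:
  1. Find the pivot p₀ = point with lowest y (tie → lowest x): (8, 0).
  2. Sort the remaining points by polar angle around p₀.
  3. Walk through sorted points, maintaining a stack; pop the top while the last three entries make a non-left turn (cross product ≤ 0).
  4. Final stack is the convex hull in CCW order: (8, 0), (7, 8), (-10, 7), (-7, 1).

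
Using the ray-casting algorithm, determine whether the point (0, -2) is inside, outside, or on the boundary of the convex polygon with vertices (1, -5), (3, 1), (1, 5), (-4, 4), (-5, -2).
The point (0, -2) lies strictly inside the polygon

Cast a horizontal ray to the right from the query point and count how many polygon edges it crosses (each edge strictly once or zero times, handled with the usual half-open convention). 
Parity of crossings → odd ⇒ inside.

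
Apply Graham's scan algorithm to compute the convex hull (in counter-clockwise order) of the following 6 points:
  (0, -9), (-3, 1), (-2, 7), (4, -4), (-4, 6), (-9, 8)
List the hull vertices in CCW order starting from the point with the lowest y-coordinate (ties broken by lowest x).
Hull (CCW) = [(0, -9), (4, -4), (-2, 7), (-9, 8)]

Graham scan procedure:
  1. Find the pivot p₀ = point with lowest y (tie → lowest x): (0, -9).
  2. Sort the remaining points by polar angle around p₀.
  3. Walk through sorted points, maintaining a stack; pop the top while the last three entries make a non-left turn (cross product ≤ 0).
  4. Final stack is the convex hull in CCW order: (0, -9), (4, -4), (-2, 7), (-9, 8).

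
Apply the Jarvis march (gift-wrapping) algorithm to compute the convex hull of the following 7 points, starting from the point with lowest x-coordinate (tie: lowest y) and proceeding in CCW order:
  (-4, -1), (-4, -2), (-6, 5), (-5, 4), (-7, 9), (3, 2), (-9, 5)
Hull (CCW) = [(-9, 5), (-4, -2), (3, 2), (-7, 9)]

Jarvis march: at each step, from the current hull vertex p, select the next vertex q as the point such that every other point lies strictly to the left of (or on) the directed line p → q. (Equivalently: for every other point r, the cross product (q − p) × (r − p) ≥ 0.)
Starting point (lowest x, tie lowest y): (-9, 5). Wrap until returning to start. Resulting hull: (-9, 5), (-4, -2), (3, 2), (-7, 9).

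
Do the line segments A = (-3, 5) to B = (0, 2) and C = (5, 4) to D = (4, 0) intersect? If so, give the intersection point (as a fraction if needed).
No (intersection of containing lines falls outside at least one segment)

Parametrize and solve: t = 11/5, s = 7/5. At least one of these is outside [0, 1], so the segments do not intersect.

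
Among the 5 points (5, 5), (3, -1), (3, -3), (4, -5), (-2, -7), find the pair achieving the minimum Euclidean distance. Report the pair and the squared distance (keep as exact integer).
Pair = ((3, -1), (3, -3)); squared distance = 4

Compute all C(5, 2) = 10 pairwise squared distances (x_i − x_j)² + (y_i − y_j)². The minimum is 4, attained by the pair ((3, -1), (3, -3)).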